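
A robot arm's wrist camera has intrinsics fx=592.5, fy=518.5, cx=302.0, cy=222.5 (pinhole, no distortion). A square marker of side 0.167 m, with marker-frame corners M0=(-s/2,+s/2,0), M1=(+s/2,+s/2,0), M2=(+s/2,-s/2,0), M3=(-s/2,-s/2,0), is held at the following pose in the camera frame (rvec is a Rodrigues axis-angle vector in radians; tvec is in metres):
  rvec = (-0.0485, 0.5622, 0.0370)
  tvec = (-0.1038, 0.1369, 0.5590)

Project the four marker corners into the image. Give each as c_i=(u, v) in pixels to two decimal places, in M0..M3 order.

c0=(125.96, 411.08) c1=(258.86, 447.63) c2=(268.60, 277.98) c3=(135.58, 266.72)

Intrinsics K: fx=592.5, fy=518.5, cx=302.0, cy=222.5
Marker side s = 0.167 m; corners in marker frame (Z=0):
  M0 = (-0.0835, +0.0835, 0)
  M1 = (+0.0835, +0.0835, 0)
  M2 = (+0.0835, -0.0835, 0)
  M3 = (-0.0835, -0.0835, 0)
rvec = (-0.0485, 0.5622, 0.0370), |rvec| = θ = 0.56550 rad = 32.401°
Rodrigues: sinθ=0.53584, 1−cosθ=0.15568; R = I + sinθ·[k]× + (1−cosθ)·[k]×²:
    [+0.84547 -0.04833 +0.53184]
    [+0.02179 +0.99819 +0.05608]
    [-0.53358 -0.03583 +0.84499]
t = (-0.1038, 0.1369, 0.5590) m
M0: Pc = R·M0+t = (-0.17843, +0.21843, +0.60056); u = 592.5·(-0.17843)/0.60056 + 302.0 = 125.9632, v = 518.5·(+0.21843)/0.60056 + 222.5 = 411.0828
M1: Pc = R·M1+t = (-0.03724, +0.22207, +0.51145); u = 592.5·(-0.03724)/0.51145 + 302.0 = 258.8596, v = 518.5·(+0.22207)/0.51145 + 222.5 = 447.6272
M2: Pc = R·M2+t = (-0.02917, +0.05537, +0.51744); u = 592.5·(-0.02917)/0.51744 + 302.0 = 268.6010, v = 518.5·(+0.05537)/0.51744 + 222.5 = 277.9840
M3: Pc = R·M3+t = (-0.17036, +0.05173, +0.60655); u = 592.5·(-0.17036)/0.60655 + 302.0 = 135.5845, v = 518.5·(+0.05173)/0.60655 + 222.5 = 266.7228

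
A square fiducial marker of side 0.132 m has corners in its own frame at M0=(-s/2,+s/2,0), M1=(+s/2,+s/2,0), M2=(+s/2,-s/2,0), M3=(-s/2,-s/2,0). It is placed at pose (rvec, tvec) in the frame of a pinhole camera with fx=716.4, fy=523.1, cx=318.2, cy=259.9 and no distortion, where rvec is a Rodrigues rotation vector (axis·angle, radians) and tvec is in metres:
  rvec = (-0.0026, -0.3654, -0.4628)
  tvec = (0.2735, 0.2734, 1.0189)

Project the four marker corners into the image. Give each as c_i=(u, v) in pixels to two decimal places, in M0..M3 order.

c0=(495.25, 448.64) c1=(562.62, 411.67) c2=(525.23, 353.52) c3=(455.43, 388.21)

Intrinsics K: fx=716.4, fy=523.1, cx=318.2, cy=259.9
Marker side s = 0.132 m; corners in marker frame (Z=0):
  M0 = (-0.0660, +0.0660, 0)
  M1 = (+0.0660, +0.0660, 0)
  M2 = (+0.0660, -0.0660, 0)
  M3 = (-0.0660, -0.0660, 0)
rvec = (-0.0026, -0.3654, -0.4628), |rvec| = θ = 0.58967 rad = 33.785°
Rodrigues: sinθ=0.55608, 1−cosθ=0.16887; R = I + sinθ·[k]× + (1−cosθ)·[k]×²:
    [+0.83113 +0.43690 -0.34401]
    [-0.43598 +0.89597 +0.08458]
    [+0.34517 +0.07968 +0.93515]
t = (0.2735, 0.2734, 1.0189) m
M0: Pc = R·M0+t = (+0.24748, +0.36131, +1.00138); u = 716.4·(+0.24748)/1.00138 + 318.2 = 495.2516, v = 523.1·(+0.36131)/1.00138 + 259.9 = 448.6407
M1: Pc = R·M1+t = (+0.35719, +0.30376, +1.04694); u = 716.4·(+0.35719)/1.04694 + 318.2 = 562.6180, v = 523.1·(+0.30376)/1.04694 + 259.9 = 411.6723
M2: Pc = R·M2+t = (+0.29952, +0.18549, +1.03642); u = 716.4·(+0.29952)/1.03642 + 318.2 = 525.2346, v = 523.1·(+0.18549)/1.03642 + 259.9 = 353.5205
M3: Pc = R·M3+t = (+0.18981, +0.24304, +0.99086); u = 716.4·(+0.18981)/0.99086 + 318.2 = 455.4341, v = 523.1·(+0.24304)/0.99086 + 259.9 = 388.2073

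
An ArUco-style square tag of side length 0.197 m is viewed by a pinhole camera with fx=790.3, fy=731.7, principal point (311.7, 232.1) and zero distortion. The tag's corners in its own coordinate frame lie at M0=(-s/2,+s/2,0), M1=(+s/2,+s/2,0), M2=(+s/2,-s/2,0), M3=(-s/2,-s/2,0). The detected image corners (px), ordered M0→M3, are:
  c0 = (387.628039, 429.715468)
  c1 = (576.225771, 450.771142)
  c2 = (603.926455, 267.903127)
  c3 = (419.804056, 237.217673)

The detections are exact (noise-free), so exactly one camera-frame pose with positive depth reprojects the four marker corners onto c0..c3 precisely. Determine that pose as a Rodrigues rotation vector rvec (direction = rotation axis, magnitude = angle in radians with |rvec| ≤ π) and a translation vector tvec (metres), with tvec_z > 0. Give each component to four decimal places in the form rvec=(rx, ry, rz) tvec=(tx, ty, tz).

rvec=(-0.0426, -0.2135, 0.1673) tvec=(0.1816, 0.1190, 0.7644)

Intrinsics K: fx=790.3, fy=731.7, cx=311.7, cy=232.1
Marker side s = 0.197 m; corners in marker frame (Z=0):
  M0 = (-0.0985, +0.0985, 0)
  M1 = (+0.0985, +0.0985, 0)
  M2 = (+0.0985, -0.0985, 0)
  M3 = (-0.0985, -0.0985, 0)
Detected image corners:
  c0 = (387.628039, 429.715468) px
  c1 = (576.225771, 450.771142) px
  c2 = (603.926455, 267.903127) px
  c3 = (419.804056, 237.217673) px
Planar DLT: solve 8×8 A·h = b for H (H[2,2]=1):
  H  [+1080.68420 -190.58745 +499.50114]
  H  [+225.47174 +924.92001 +346.02346]
  H  [+0.27125 -0.07833 +1.00000]
B = K⁻¹H; ‖b₁‖=1.308300, ‖b₂‖=1.308300; λ = 2/(‖b₁‖+‖b₂‖) = 0.764351, sign → tz>0 ⇒ λ=+0.764351
r₁ = λ·B[:,0] = (+0.96343,+0.16977,+0.20733); r₂ = λ·B[:,1] = (-0.16072,+0.98518,-0.05987)
r₃ = r₁×r₂ = (-0.21442,+0.02436,+0.97644); SVD([r₁ r₂ r₃]) → R = UVᵀ:
  R  [+0.96343 -0.16072 -0.21442]
  R  [+0.16977 +0.98518 +0.02436]
  R  [+0.20733 -0.05987 +0.97644]
t = (+0.18163, +0.11901, +0.76435) m
tr R = 2.925049; θ = arccos((tr R − 1)/2) = 0.274633 rad = 15.735°
axis k = ((R−Rᵀ)₃₂, (R−Rᵀ)₁₃, (R−Rᵀ)₂₁) / (2 sinθ) = (-0.155287, -0.777575, +0.609313)
rvec = θ·k = (-0.042647, -0.213548, +0.167338)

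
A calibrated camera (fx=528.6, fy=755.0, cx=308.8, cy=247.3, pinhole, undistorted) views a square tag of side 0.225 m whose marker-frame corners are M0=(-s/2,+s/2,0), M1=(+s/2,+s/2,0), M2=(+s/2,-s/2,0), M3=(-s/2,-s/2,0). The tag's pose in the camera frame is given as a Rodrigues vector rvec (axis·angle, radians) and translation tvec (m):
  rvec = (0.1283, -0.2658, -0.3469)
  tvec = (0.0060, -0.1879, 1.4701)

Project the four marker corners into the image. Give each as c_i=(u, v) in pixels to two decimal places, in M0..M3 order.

Intrinsics K: fx=528.6, fy=755.0, cx=308.8, cy=247.3
Marker side s = 0.225 m; corners in marker frame (Z=0):
  M0 = (-0.1125, +0.1125, 0)
  M1 = (+0.1125, +0.1125, 0)
  M2 = (+0.1125, -0.1125, 0)
  M3 = (-0.1125, -0.1125, 0)
rvec = (0.1283, -0.2658, -0.3469), |rvec| = θ = 0.45547 rad = 26.096°
Rodrigues: sinθ=0.43988, 1−cosθ=0.10194; R = I + sinθ·[k]× + (1−cosθ)·[k]×²:
    [+0.90614 +0.31827 -0.27858]
    [-0.35179 +0.93277 -0.07860]
    [+0.23483 +0.16922 +0.95719]
t = (0.0060, -0.1879, 1.4701) m
M0: Pc = R·M0+t = (-0.06014, -0.04339, +1.46272); u = 528.6·(-0.06014)/1.46272 + 308.8 = 287.0680, v = 755.0·(-0.04339)/1.46272 + 247.3 = 224.9054
M1: Pc = R·M1+t = (+0.14375, -0.12254, +1.51556); u = 528.6·(+0.14375)/1.51556 + 308.8 = 358.9364, v = 755.0·(-0.12254)/1.51556 + 247.3 = 186.2551
M2: Pc = R·M2+t = (+0.07214, -0.33241, +1.47748); u = 528.6·(+0.07214)/1.47748 + 308.8 = 334.6081, v = 755.0·(-0.33241)/1.47748 + 247.3 = 77.4353
M3: Pc = R·M3+t = (-0.13175, -0.25326, +1.42464); u = 528.6·(-0.13175)/1.42464 + 308.8 = 259.9166, v = 755.0·(-0.25326)/1.42464 + 247.3 = 113.0826

c0=(287.07, 224.91) c1=(358.94, 186.26) c2=(334.61, 77.44) c3=(259.92, 113.08)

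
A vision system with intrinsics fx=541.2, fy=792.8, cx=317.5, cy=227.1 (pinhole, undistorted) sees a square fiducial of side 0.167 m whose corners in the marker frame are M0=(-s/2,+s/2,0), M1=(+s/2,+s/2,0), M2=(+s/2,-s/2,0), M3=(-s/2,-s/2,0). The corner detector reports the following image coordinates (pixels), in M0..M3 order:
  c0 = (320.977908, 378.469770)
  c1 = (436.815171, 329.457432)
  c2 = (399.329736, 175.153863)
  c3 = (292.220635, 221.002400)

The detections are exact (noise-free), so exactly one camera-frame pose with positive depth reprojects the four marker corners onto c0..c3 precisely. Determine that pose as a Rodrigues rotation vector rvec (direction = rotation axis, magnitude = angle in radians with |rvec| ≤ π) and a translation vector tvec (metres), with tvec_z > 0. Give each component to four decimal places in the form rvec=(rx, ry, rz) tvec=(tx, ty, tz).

Intrinsics K: fx=541.2, fy=792.8, cx=317.5, cy=227.1
Marker side s = 0.167 m; corners in marker frame (Z=0):
  M0 = (-0.0835, +0.0835, 0)
  M1 = (+0.0835, +0.0835, 0)
  M2 = (+0.0835, -0.0835, 0)
  M3 = (-0.0835, -0.0835, 0)
Detected image corners:
  c0 = (320.977908, 378.469770) px
  c1 = (436.815171, 329.457432) px
  c2 = (399.329736, 175.153863) px
  c3 = (292.220635, 221.002400) px
Planar DLT: solve 8×8 A·h = b for H (H[2,2]=1):
  H  [+659.47414 +30.49288 +361.60532]
  H  [-288.99560 +805.63707 +273.04530]
  H  [-0.01937 -0.46310 +1.00000]
B = K⁻¹H; ‖b₁‖=1.281369, ‖b₂‖=1.281369; λ = 2/(‖b₁‖+‖b₂‖) = 0.780415, sign → tz>0 ⇒ λ=+0.780415
r₁ = λ·B[:,0] = (+0.95984,-0.28015,-0.01512); r₂ = λ·B[:,1] = (+0.25599,+0.89658,-0.36141)
r₃ = r₁×r₂ = (+0.11480,+0.34302,+0.93229); SVD([r₁ r₂ r₃]) → R = UVᵀ:
  R  [+0.95984 +0.25599 +0.11480]
  R  [-0.28015 +0.89658 +0.34302]
  R  [-0.01512 -0.36141 +0.93229]
t = (+0.06360, +0.04523, +0.78042) m
tr R = 2.788701; θ = arccos((tr R − 1)/2) = 0.463820 rad = 26.575°
axis k = ((R−Rᵀ)₃₂, (R−Rᵀ)₁₃, (R−Rᵀ)₂₁) / (2 sinθ) = (-0.787305, +0.145208, -0.599221)
rvec = θ·k = (-0.365167, +0.067350, -0.277931)

rvec=(-0.3652, 0.0674, -0.2779) tvec=(0.0636, 0.0452, 0.7804)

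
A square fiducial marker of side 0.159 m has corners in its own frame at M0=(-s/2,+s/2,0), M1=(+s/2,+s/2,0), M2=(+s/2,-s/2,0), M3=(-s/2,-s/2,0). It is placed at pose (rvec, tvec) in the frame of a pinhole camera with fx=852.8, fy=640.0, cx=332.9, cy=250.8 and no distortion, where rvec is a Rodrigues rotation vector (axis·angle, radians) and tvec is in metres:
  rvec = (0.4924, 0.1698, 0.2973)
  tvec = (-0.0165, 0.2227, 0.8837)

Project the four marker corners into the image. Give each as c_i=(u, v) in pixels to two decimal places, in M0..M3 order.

c0=(231.53, 432.55) c1=(369.66, 470.96) c2=(411.78, 389.39) c3=(260.37, 348.83)

Intrinsics K: fx=852.8, fy=640.0, cx=332.9, cy=250.8
Marker side s = 0.159 m; corners in marker frame (Z=0):
  M0 = (-0.0795, +0.0795, 0)
  M1 = (+0.0795, +0.0795, 0)
  M2 = (+0.0795, -0.0795, 0)
  M3 = (-0.0795, -0.0795, 0)
rvec = (0.4924, 0.1698, 0.2973), |rvec| = θ = 0.59973 rad = 34.362°
Rodrigues: sinθ=0.56442, 1−cosθ=0.17451; R = I + sinθ·[k]× + (1−cosθ)·[k]×²:
    [+0.94313 -0.23923 +0.23083]
    [+0.32036 +0.83948 -0.43892]
    [-0.08878 +0.48790 +0.86837]
t = (-0.0165, 0.2227, 0.8837) m
M0: Pc = R·M0+t = (-0.11050, +0.26397, +0.92955); u = 852.8·(-0.11050)/0.92955 + 332.9 = 231.5257, v = 640.0·(+0.26397)/0.92955 + 250.8 = 432.5452
M1: Pc = R·M1+t = (+0.03946, +0.31491, +0.91543); u = 852.8·(+0.03946)/0.91543 + 332.9 = 369.6601, v = 640.0·(+0.31491)/0.91543 + 250.8 = 470.9594
M2: Pc = R·M2+t = (+0.07750, +0.18143, +0.83785); u = 852.8·(+0.07750)/0.83785 + 332.9 = 411.7797, v = 640.0·(+0.18143)/0.83785 + 250.8 = 389.3867
M3: Pc = R·M3+t = (-0.07246, +0.13049, +0.85197); u = 852.8·(-0.07246)/0.85197 + 332.9 = 260.3695, v = 640.0·(+0.13049)/0.85197 + 250.8 = 348.8263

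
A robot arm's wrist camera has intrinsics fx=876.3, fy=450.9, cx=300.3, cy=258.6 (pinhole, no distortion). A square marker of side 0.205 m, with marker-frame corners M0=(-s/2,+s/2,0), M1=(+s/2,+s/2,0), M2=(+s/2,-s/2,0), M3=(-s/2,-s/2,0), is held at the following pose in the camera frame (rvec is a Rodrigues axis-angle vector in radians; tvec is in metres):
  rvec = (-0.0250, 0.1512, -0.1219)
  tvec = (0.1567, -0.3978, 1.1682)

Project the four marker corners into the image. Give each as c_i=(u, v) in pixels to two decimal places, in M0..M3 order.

Intrinsics K: fx=876.3, fy=450.9, cx=300.3, cy=258.6
Marker side s = 0.205 m; corners in marker frame (Z=0):
  M0 = (-0.1025, +0.1025, 0)
  M1 = (+0.1025, +0.1025, 0)
  M2 = (+0.1025, -0.1025, 0)
  M3 = (-0.1025, -0.1025, 0)
rvec = (-0.0250, 0.1512, -0.1219), |rvec| = θ = 0.19582 rad = 11.220°
Rodrigues: sinθ=0.19457, 1−cosθ=0.01911; R = I + sinθ·[k]× + (1−cosθ)·[k]×²:
    [+0.98120 +0.11924 +0.15175]
    [-0.12301 +0.99228 +0.01565]
    [-0.14872 -0.03403 +0.98829]
t = (0.1567, -0.3978, 1.1682) m
M0: Pc = R·M0+t = (+0.06835, -0.28348, +1.17996); u = 876.3·(+0.06835)/1.17996 + 300.3 = 351.0597, v = 450.9·(-0.28348)/1.17996 + 258.6 = 150.2718
M1: Pc = R·M1+t = (+0.26949, -0.30870, +1.14947); u = 876.3·(+0.26949)/1.14947 + 300.3 = 505.7500, v = 450.9·(-0.30870)/1.14947 + 258.6 = 137.5071
M2: Pc = R·M2+t = (+0.24505, -0.51212, +1.15644); u = 876.3·(+0.24505)/1.15644 + 300.3 = 485.9883, v = 450.9·(-0.51212)/1.15644 + 258.6 = 58.9245
M3: Pc = R·M3+t = (+0.04391, -0.48690, +1.18693); u = 876.3·(+0.04391)/1.18693 + 300.3 = 332.7147, v = 450.9·(-0.48690)/1.18693 + 258.6 = 73.6326

c0=(351.06, 150.27) c1=(505.75, 137.51) c2=(485.99, 58.92) c3=(332.71, 73.63)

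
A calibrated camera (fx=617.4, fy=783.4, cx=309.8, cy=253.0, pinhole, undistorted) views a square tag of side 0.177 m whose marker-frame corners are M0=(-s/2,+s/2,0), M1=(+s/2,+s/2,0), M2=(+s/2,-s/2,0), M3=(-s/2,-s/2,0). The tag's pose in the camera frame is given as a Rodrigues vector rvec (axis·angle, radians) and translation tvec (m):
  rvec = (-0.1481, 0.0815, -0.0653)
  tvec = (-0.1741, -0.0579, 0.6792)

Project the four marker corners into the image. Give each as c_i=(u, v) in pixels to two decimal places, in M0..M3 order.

Intrinsics K: fx=617.4, fy=783.4, cx=309.8, cy=253.0
Marker side s = 0.177 m; corners in marker frame (Z=0):
  M0 = (-0.0885, +0.0885, 0)
  M1 = (+0.0885, +0.0885, 0)
  M2 = (+0.0885, -0.0885, 0)
  M3 = (-0.0885, -0.0885, 0)
rvec = (-0.1481, 0.0815, -0.0653), |rvec| = θ = 0.18122 rad = 10.383°
Rodrigues: sinθ=0.18023, 1−cosθ=0.01638; R = I + sinθ·[k]× + (1−cosθ)·[k]×²:
    [+0.99456 +0.05892 +0.08588]
    [-0.07096 +0.98694 +0.14464]
    [-0.07623 -0.14994 +0.98575]
t = (-0.1741, -0.0579, 0.6792) m
M0: Pc = R·M0+t = (-0.25690, +0.03572, +0.67268); u = 617.4·(-0.25690)/0.67268 + 309.8 = 74.0069, v = 783.4·(+0.03572)/0.67268 + 253.0 = 294.6043
M1: Pc = R·M1+t = (-0.08087, +0.02316, +0.65918); u = 617.4·(-0.08087)/0.65918 + 309.8 = 234.0594, v = 783.4·(+0.02316)/0.65918 + 253.0 = 280.5288
M2: Pc = R·M2+t = (-0.09130, -0.15152, +0.68572); u = 617.4·(-0.09130)/0.68572 + 309.8 = 227.6004, v = 783.4·(-0.15152)/0.68572 + 253.0 = 79.8924
M3: Pc = R·M3+t = (-0.26733, -0.13896, +0.69922); u = 617.4·(-0.26733)/0.69922 + 309.8 = 73.7477, v = 783.4·(-0.13896)/0.69922 + 253.0 = 97.3054

c0=(74.01, 294.60) c1=(234.06, 280.53) c2=(227.60, 79.89) c3=(73.75, 97.31)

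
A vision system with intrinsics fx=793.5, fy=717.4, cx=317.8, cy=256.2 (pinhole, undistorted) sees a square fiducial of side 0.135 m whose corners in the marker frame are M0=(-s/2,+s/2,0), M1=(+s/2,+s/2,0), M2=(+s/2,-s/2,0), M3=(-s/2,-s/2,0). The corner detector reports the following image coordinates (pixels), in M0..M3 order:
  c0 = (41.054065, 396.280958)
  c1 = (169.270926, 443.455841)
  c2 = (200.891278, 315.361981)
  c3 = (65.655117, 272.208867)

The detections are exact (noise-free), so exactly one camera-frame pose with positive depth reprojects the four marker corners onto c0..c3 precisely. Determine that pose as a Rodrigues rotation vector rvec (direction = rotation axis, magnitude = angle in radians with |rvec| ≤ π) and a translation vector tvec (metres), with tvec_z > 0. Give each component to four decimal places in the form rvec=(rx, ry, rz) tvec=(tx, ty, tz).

rvec=(0.1925, 0.2811, 0.2751) tvec=(-0.1772, 0.0992, 0.7016)

Intrinsics K: fx=793.5, fy=717.4, cx=317.8, cy=256.2
Marker side s = 0.135 m; corners in marker frame (Z=0):
  M0 = (-0.0675, +0.0675, 0)
  M1 = (+0.0675, +0.0675, 0)
  M2 = (+0.0675, -0.0675, 0)
  M3 = (-0.0675, -0.0675, 0)
Detected image corners:
  c0 = (41.054065, 396.280958) px
  c1 = (169.270926, 443.455841) px
  c2 = (200.891278, 315.361981) px
  c3 = (65.655117, 272.208867) px
Planar DLT: solve 8×8 A·h = b for H (H[2,2]=1):
  H  [+933.36292 -169.48044 +117.35459]
  H  [+209.67651 +1047.72470 +357.65315]
  H  [-0.35085 +0.31985 +1.00000]
B = K⁻¹H; ‖b₁‖=1.425260, ‖b₂‖=1.425260; λ = 2/(‖b₁‖+‖b₂‖) = 0.701626, sign → tz>0 ⇒ λ=+0.701626
r₁ = λ·B[:,0] = (+0.92389,+0.29298,-0.24617); r₂ = λ·B[:,1] = (-0.23974,+0.94455,+0.22441)
r₃ = r₁×r₂ = (+0.29826,-0.14832,+0.94289); SVD([r₁ r₂ r₃]) → R = UVᵀ:
  R  [+0.92389 -0.23974 +0.29826]
  R  [+0.29298 +0.94455 -0.14832]
  R  [-0.24617 +0.22441 +0.94289]
t = (-0.17724, +0.09922, +0.70163) m
tr R = 2.811322; θ = arccos((tr R − 1)/2) = 0.437861 rad = 25.088°
axis k = ((R−Rᵀ)₃₂, (R−Rᵀ)₁₃, (R−Rᵀ)₂₁) / (2 sinθ) = (+0.439535, +0.642012, +0.628195)
rvec = θ·k = (+0.192455, +0.281112, +0.275062)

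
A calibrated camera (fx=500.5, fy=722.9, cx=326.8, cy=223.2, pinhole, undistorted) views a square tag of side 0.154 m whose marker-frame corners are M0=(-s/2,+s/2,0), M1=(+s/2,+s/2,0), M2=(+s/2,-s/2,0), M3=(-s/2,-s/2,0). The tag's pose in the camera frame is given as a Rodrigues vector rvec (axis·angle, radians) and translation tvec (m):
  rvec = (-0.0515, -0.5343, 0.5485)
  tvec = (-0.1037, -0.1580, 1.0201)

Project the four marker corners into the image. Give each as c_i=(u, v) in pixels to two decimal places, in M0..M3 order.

c0=(225.41, 125.28) c1=(285.78, 186.49) c2=(321.66, 98.51) c3=(265.63, 32.67)

Intrinsics K: fx=500.5, fy=722.9, cx=326.8, cy=223.2
Marker side s = 0.154 m; corners in marker frame (Z=0):
  M0 = (-0.0770, +0.0770, 0)
  M1 = (+0.0770, +0.0770, 0)
  M2 = (+0.0770, -0.0770, 0)
  M3 = (-0.0770, -0.0770, 0)
rvec = (-0.0515, -0.5343, 0.5485), |rvec| = θ = 0.76745 rad = 43.972°
Rodrigues: sinθ=0.69430, 1−cosθ=0.28032; R = I + sinθ·[k]× + (1−cosθ)·[k]×²:
    [+0.72095 -0.48312 -0.49682]
    [+0.50932 +0.85555 -0.09289]
    [+0.46993 -0.18607 +0.86287]
t = (-0.1037, -0.1580, 1.0201) m
M0: Pc = R·M0+t = (-0.19641, -0.13134, +0.96959); u = 500.5·(-0.19641)/0.96959 + 326.8 = 225.4117, v = 722.9·(-0.13134)/0.96959 + 223.2 = 125.2763
M1: Pc = R·M1+t = (-0.08539, -0.05291, +1.04196); u = 500.5·(-0.08539)/1.04196 + 326.8 = 285.7843, v = 722.9·(-0.05291)/1.04196 + 223.2 = 186.4949
M2: Pc = R·M2+t = (-0.01099, -0.18466, +1.07061); u = 500.5·(-0.01099)/1.07061 + 326.8 = 321.6639, v = 722.9·(-0.18466)/1.07061 + 223.2 = 98.5136
M3: Pc = R·M3+t = (-0.12201, -0.26309, +0.99824); u = 500.5·(-0.12201)/0.99824 + 326.8 = 265.6254, v = 722.9·(-0.26309)/0.99824 + 223.2 = 32.6739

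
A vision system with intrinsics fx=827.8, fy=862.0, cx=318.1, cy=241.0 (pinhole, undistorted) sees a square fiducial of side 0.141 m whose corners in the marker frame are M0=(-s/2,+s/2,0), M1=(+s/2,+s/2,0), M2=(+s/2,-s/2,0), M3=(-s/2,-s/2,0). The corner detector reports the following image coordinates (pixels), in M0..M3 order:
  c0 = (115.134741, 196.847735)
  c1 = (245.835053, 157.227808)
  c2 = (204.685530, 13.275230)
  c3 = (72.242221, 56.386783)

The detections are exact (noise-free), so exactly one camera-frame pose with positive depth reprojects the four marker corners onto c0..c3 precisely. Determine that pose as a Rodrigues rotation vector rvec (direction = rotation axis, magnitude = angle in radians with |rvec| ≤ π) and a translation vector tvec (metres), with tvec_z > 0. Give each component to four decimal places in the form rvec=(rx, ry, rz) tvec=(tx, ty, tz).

rvec=(0.1289, 0.0956, -0.2759) tvec=(-0.1596, -0.1293, 0.8307)

Intrinsics K: fx=827.8, fy=862.0, cx=318.1, cy=241.0
Marker side s = 0.141 m; corners in marker frame (Z=0):
  M0 = (-0.0705, +0.0705, 0)
  M1 = (+0.0705, +0.0705, 0)
  M2 = (+0.0705, -0.0705, 0)
  M3 = (-0.0705, -0.0705, 0)
Detected image corners:
  c0 = (115.134741, 196.847735) px
  c1 = (245.835053, 157.227808) px
  c2 = (204.685530, 13.275230) px
  c3 = (72.242221, 56.386783) px
Planar DLT: solve 8×8 A·h = b for H (H[2,2]=1):
  H  [+911.65206 +319.90480 +159.05411]
  H  [-307.48443 +1022.93899 +106.81628]
  H  [-0.13433 +0.13685 +1.00000]
B = K⁻¹H; ‖b₁‖=1.203791, ‖b₂‖=1.203791; λ = 2/(‖b₁‖+‖b₂‖) = 0.830709, sign → tz>0 ⇒ λ=+0.830709
r₁ = λ·B[:,0] = (+0.95774,-0.26512,-0.11159); r₂ = λ·B[:,1] = (+0.27734,+0.95402,+0.11369)
r₃ = r₁×r₂ = (+0.07631,-0.13983,+0.98723); SVD([r₁ r₂ r₃]) → R = UVᵀ:
  R  [+0.95774 +0.27734 +0.07631]
  R  [-0.26512 +0.95402 -0.13983]
  R  [-0.11159 +0.11369 +0.98723]
t = (-0.15960, -0.12931, +0.83071) m
tr R = 2.898987; θ = arccos((tr R − 1)/2) = 0.319179 rad = 18.288°
axis k = ((R−Rᵀ)₃₂, (R−Rᵀ)₁₃, (R−Rᵀ)₂₁) / (2 sinθ) = (+0.403962, +0.299410, -0.864389)
rvec = θ·k = (+0.128936, +0.095565, -0.275894)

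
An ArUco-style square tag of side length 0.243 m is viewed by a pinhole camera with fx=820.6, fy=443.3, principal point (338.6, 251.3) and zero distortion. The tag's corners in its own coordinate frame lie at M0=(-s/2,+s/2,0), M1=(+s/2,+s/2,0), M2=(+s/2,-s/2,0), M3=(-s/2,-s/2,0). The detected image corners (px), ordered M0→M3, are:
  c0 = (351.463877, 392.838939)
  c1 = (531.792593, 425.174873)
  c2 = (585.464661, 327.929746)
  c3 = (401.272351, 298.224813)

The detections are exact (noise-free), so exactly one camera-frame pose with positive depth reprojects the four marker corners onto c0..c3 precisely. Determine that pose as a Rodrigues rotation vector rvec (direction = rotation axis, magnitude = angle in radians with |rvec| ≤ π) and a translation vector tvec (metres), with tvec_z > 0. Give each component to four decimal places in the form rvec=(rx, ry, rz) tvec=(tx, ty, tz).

Intrinsics K: fx=820.6, fy=443.3, cx=338.6, cy=251.3
Marker side s = 0.243 m; corners in marker frame (Z=0):
  M0 = (-0.1215, +0.1215, 0)
  M1 = (+0.1215, +0.1215, 0)
  M2 = (+0.1215, -0.1215, 0)
  M3 = (-0.1215, -0.1215, 0)
Detected image corners:
  c0 = (351.463877, 392.838939) px
  c1 = (531.792593, 425.174873) px
  c2 = (585.464661, 327.929746) px
  c3 = (401.272351, 298.224813) px
Planar DLT: solve 8×8 A·h = b for H (H[2,2]=1):
  H  [+689.58745 -189.16411 +465.90878]
  H  [+81.03794 +412.93933 +361.09321]
  H  [-0.12921 +0.05055 +1.00000]
B = K⁻¹H; ‖b₁‖=0.938559, ‖b₂‖=0.938559; λ = 2/(‖b₁‖+‖b₂‖) = 1.065464, sign → tz>0 ⇒ λ=+1.065464
r₁ = λ·B[:,0] = (+0.95216,+0.27282,-0.13767); r₂ = λ·B[:,1] = (-0.26784,+0.96196,+0.05386)
r₃ = r₁×r₂ = (+0.14713,-0.01441,+0.98901); SVD([r₁ r₂ r₃]) → R = UVᵀ:
  R  [+0.95216 -0.26784 +0.14713]
  R  [+0.27282 +0.96196 -0.01441]
  R  [-0.13767 +0.05386 +0.98901]
t = (+0.16530, +0.26389, +1.06546) m
tr R = 2.903134; θ = arccos((tr R − 1)/2) = 0.312502 rad = 17.905°
axis k = ((R−Rᵀ)₃₂, (R−Rᵀ)₁₃, (R−Rᵀ)₂₁) / (2 sinθ) = (+0.111041, +0.463181, +0.879280)
rvec = θ·k = (+0.034701, +0.144745, +0.274777)

rvec=(0.0347, 0.1447, 0.2748) tvec=(0.1653, 0.2639, 1.0655)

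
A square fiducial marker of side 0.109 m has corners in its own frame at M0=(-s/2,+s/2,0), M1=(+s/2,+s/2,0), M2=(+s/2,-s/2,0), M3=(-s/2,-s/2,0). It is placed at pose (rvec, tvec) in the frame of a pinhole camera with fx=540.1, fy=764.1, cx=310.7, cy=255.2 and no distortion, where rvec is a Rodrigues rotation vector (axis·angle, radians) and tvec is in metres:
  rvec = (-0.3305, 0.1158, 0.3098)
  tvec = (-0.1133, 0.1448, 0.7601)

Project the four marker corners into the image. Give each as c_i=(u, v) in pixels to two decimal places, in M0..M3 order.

c0=(179.95, 436.51) c1=(252.62, 472.58) c2=(279.44, 365.72) c3=(209.21, 333.56)

Intrinsics K: fx=540.1, fy=764.1, cx=310.7, cy=255.2
Marker side s = 0.109 m; corners in marker frame (Z=0):
  M0 = (-0.0545, +0.0545, 0)
  M1 = (+0.0545, +0.0545, 0)
  M2 = (+0.0545, -0.0545, 0)
  M3 = (-0.0545, -0.0545, 0)
rvec = (-0.3305, 0.1158, 0.3098), |rvec| = θ = 0.46756 rad = 26.789°
Rodrigues: sinθ=0.45071, 1−cosθ=0.10733; R = I + sinθ·[k]× + (1−cosθ)·[k]×²:
    [+0.94630 -0.31742 +0.06136]
    [+0.27985 +0.89925 +0.33620]
    [-0.16190 -0.30098 +0.93979]
t = (-0.1133, 0.1448, 0.7601) m
M0: Pc = R·M0+t = (-0.18217, +0.17856, +0.75252); u = 540.1·(-0.18217)/0.75252 + 310.7 = 179.9506, v = 764.1·(+0.17856)/0.75252 + 255.2 = 436.5054
M1: Pc = R·M1+t = (-0.07903, +0.20906, +0.73487); u = 540.1·(-0.07903)/0.73487 + 310.7 = 252.6190, v = 764.1·(+0.20906)/0.73487 + 255.2 = 472.5753
M2: Pc = R·M2+t = (-0.04443, +0.11104, +0.76768); u = 540.1·(-0.04443)/0.76768 + 310.7 = 279.4433, v = 764.1·(+0.11104)/0.76768 + 255.2 = 365.7245
M3: Pc = R·M3+t = (-0.14757, +0.08054, +0.78533); u = 540.1·(-0.14757)/0.78533 + 310.7 = 209.2079, v = 764.1·(+0.08054)/0.78533 + 255.2 = 333.5623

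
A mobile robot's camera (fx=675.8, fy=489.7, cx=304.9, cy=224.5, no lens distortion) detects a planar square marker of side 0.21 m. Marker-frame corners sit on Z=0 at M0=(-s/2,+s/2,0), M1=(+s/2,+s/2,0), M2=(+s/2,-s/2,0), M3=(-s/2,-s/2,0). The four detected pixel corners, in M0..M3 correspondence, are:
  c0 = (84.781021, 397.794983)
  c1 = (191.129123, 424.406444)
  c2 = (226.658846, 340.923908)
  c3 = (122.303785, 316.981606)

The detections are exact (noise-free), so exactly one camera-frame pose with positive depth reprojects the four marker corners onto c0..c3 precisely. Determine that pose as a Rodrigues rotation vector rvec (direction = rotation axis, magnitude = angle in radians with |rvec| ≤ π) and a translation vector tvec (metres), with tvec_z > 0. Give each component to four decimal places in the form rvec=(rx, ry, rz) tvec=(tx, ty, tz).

rvec=(-0.1819, 0.1200, 0.2796) tvec=(-0.2742, 0.3677, 1.2433)

Intrinsics K: fx=675.8, fy=489.7, cx=304.9, cy=224.5
Marker side s = 0.21 m; corners in marker frame (Z=0):
  M0 = (-0.1050, +0.1050, 0)
  M1 = (+0.1050, +0.1050, 0)
  M2 = (+0.1050, -0.1050, 0)
  M3 = (-0.1050, -0.1050, 0)
Detected image corners:
  c0 = (84.781021, 397.794983) px
  c1 = (191.129123, 424.406444) px
  c2 = (226.658846, 340.923908) px
  c3 = (122.303785, 316.981606) px
Planar DLT: solve 8×8 A·h = b for H (H[2,2]=1):
  H  [+483.68159 -194.28045 +155.83250]
  H  [+77.81446 +343.04710 +369.31432]
  H  [-0.11476 -0.12987 +1.00000]
B = K⁻¹H; ‖b₁‖=0.804336, ‖b₂‖=0.804336; λ = 2/(‖b₁‖+‖b₂‖) = 1.243262, sign → tz>0 ⇒ λ=+1.243262
r₁ = λ·B[:,0] = (+0.95420,+0.26297,-0.14268); r₂ = λ·B[:,1] = (-0.28457,+0.94496,-0.16147)
r₃ = r₁×r₂ = (+0.09237,+0.19467,+0.97651); SVD([r₁ r₂ r₃]) → R = UVᵀ:
  R  [+0.95420 -0.28457 +0.09237]
  R  [+0.26297 +0.94496 +0.19467]
  R  [-0.14268 -0.16147 +0.97651]
t = (-0.27424, +0.36766, +1.24326) m
tr R = 2.875666; θ = arccos((tr R − 1)/2) = 0.354463 rad = 20.309°
axis k = ((R−Rᵀ)₃₂, (R−Rᵀ)₁₃, (R−Rᵀ)₂₁) / (2 sinθ) = (-0.513045, +0.338596, +0.788757)
rvec = θ·k = (-0.181855, +0.120020, +0.279585)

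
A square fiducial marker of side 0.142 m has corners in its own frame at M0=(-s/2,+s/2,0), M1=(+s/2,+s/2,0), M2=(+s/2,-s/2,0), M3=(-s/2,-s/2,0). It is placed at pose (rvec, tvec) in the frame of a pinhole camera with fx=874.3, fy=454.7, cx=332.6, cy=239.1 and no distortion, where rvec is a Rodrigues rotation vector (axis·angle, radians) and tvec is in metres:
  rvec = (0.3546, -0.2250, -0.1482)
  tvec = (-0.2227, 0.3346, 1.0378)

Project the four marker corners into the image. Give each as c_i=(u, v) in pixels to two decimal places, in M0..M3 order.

Intrinsics K: fx=874.3, fy=454.7, cx=332.6, cy=239.1
Marker side s = 0.142 m; corners in marker frame (Z=0):
  M0 = (-0.0710, +0.0710, 0)
  M1 = (+0.0710, +0.0710, 0)
  M2 = (+0.0710, -0.0710, 0)
  M3 = (-0.0710, -0.0710, 0)
rvec = (0.3546, -0.2250, -0.1482), |rvec| = θ = 0.44534 rad = 25.516°
Rodrigues: sinθ=0.43077, 1−cosθ=0.09754; R = I + sinθ·[k]× + (1−cosθ)·[k]×²:
    [+0.96430 +0.10411 -0.24348]
    [-0.18259 +0.92736 -0.32660]
    [+0.19179 +0.35939 +0.91326]
t = (-0.2227, 0.3346, 1.0378) m
M0: Pc = R·M0+t = (-0.28377, +0.41341, +1.04970); u = 874.3·(-0.28377)/1.04970 + 332.6 = 96.2437, v = 454.7·(+0.41341)/1.04970 + 239.1 = 418.1758
M1: Pc = R·M1+t = (-0.14684, +0.38748, +1.07693); u = 874.3·(-0.14684)/1.07693 + 332.6 = 213.3870, v = 454.7·(+0.38748)/1.07693 + 239.1 = 402.7002
M2: Pc = R·M2+t = (-0.16163, +0.25579, +1.02590); u = 874.3·(-0.16163)/1.02590 + 332.6 = 194.8575, v = 454.7·(+0.25579)/1.02590 + 239.1 = 352.4730
M3: Pc = R·M3+t = (-0.29856, +0.28172, +0.99867); u = 874.3·(-0.29856)/0.99867 + 332.6 = 71.2226, v = 454.7·(+0.28172)/0.99867 + 239.1 = 367.3697

c0=(96.24, 418.18) c1=(213.39, 402.70) c2=(194.86, 352.47) c3=(71.22, 367.37)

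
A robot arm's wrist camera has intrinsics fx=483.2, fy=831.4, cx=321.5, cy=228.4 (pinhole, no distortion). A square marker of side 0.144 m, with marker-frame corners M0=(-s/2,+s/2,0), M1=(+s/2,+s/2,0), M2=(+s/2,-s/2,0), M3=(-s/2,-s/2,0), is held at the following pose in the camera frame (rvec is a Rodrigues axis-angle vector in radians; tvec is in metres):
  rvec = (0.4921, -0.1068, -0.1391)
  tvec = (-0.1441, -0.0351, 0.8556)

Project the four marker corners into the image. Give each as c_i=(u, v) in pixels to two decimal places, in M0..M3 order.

Intrinsics K: fx=483.2, fy=831.4, cx=321.5, cy=228.4
Marker side s = 0.144 m; corners in marker frame (Z=0):
  M0 = (-0.0720, +0.0720, 0)
  M1 = (+0.0720, +0.0720, 0)
  M2 = (+0.0720, -0.0720, 0)
  M3 = (-0.0720, -0.0720, 0)
rvec = (0.4921, -0.1068, -0.1391), |rvec| = θ = 0.52242 rad = 29.932°
Rodrigues: sinθ=0.49897, 1−cosθ=0.13338; R = I + sinθ·[k]× + (1−cosθ)·[k]×²:
    [+0.98497 +0.10717 -0.13546]
    [-0.15854 +0.87219 -0.46276]
    [+0.06855 +0.47728 +0.87607]
t = (-0.1441, -0.0351, 0.8556) m
M0: Pc = R·M0+t = (-0.20730, +0.03911, +0.88503); u = 483.2·(-0.20730)/0.88503 + 321.5 = 208.3194, v = 831.4·(+0.03911)/0.88503 + 228.4 = 265.1429
M1: Pc = R·M1+t = (-0.06547, +0.01628, +0.89490); u = 483.2·(-0.06547)/0.89490 + 321.5 = 286.1518, v = 831.4·(+0.01628)/0.89490 + 228.4 = 243.5272
M2: Pc = R·M2+t = (-0.08090, -0.10931, +0.82617); u = 483.2·(-0.08090)/0.82617 + 321.5 = 274.1851, v = 831.4·(-0.10931)/0.82617 + 228.4 = 118.3953
M3: Pc = R·M3+t = (-0.22273, -0.08648, +0.81630); u = 483.2·(-0.22273)/0.81630 + 321.5 = 189.6549, v = 831.4·(-0.08648)/0.81630 + 228.4 = 140.3177

c0=(208.32, 265.14) c1=(286.15, 243.53) c2=(274.19, 118.40) c3=(189.65, 140.32)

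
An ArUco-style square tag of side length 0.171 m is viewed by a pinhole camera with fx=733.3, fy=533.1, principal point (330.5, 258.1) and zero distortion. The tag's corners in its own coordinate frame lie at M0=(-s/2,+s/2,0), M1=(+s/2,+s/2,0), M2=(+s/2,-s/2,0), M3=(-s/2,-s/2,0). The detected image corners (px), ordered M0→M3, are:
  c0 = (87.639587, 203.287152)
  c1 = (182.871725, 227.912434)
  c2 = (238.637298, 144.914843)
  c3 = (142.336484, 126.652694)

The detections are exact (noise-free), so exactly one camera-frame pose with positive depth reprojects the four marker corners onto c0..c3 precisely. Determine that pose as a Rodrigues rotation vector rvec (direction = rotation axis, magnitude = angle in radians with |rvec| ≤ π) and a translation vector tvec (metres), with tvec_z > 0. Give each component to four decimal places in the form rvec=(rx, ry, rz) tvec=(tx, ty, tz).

rvec=(-0.2624, 0.3941, 0.3710) tvec=(-0.2299, -0.1561, 0.9981)

Intrinsics K: fx=733.3, fy=533.1, cx=330.5, cy=258.1
Marker side s = 0.171 m; corners in marker frame (Z=0):
  M0 = (-0.0855, +0.0855, 0)
  M1 = (+0.0855, +0.0855, 0)
  M2 = (+0.0855, -0.0855, 0)
  M3 = (-0.0855, -0.0855, 0)
Detected image corners:
  c0 = (87.639587, 203.287152) px
  c1 = (182.871725, 227.912434) px
  c2 = (238.637298, 144.914843) px
  c3 = (142.336484, 126.652694) px
Planar DLT: solve 8×8 A·h = b for H (H[2,2]=1):
  H  [+491.86679 -351.59241 +161.57278]
  H  [+51.53337 +435.11916 +174.70625]
  H  [-0.41885 -0.17630 +1.00000]
B = K⁻¹H; ‖b₁‖=1.001949, ‖b₂‖=1.001949; λ = 2/(‖b₁‖+‖b₂‖) = 0.998055, sign → tz>0 ⇒ λ=+0.998055
r₁ = λ·B[:,0] = (+0.85786,+0.29887,-0.41803); r₂ = λ·B[:,1] = (-0.39923,+0.89981,-0.17596)
r₃ = r₁×r₂ = (+0.32356,+0.31784,+0.89123); SVD([r₁ r₂ r₃]) → R = UVᵀ:
  R  [+0.85786 -0.39923 +0.32356]
  R  [+0.29887 +0.89981 +0.31784]
  R  [-0.41803 -0.17596 +0.89123]
t = (-0.22992, -0.15613, +0.99805) m
tr R = 2.648898; θ = arccos((tr R − 1)/2) = 0.601569 rad = 34.467°
axis k = ((R−Rᵀ)₃₂, (R−Rᵀ)₁₃, (R−Rᵀ)₂₁) / (2 sinθ) = (-0.436267, +0.655191, +0.616763)
rvec = θ·k = (-0.262445, +0.394142, +0.371025)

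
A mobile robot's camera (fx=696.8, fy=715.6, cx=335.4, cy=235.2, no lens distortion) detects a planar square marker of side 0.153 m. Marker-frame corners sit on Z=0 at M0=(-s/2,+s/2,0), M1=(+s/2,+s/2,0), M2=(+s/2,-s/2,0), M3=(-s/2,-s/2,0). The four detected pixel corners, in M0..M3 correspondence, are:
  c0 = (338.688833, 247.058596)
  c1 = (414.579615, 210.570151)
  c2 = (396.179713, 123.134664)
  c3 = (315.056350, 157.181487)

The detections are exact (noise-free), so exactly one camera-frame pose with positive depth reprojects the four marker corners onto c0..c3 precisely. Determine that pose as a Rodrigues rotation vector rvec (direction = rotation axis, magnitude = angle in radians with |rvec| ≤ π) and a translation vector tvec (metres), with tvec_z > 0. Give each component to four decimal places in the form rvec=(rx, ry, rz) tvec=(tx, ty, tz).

Intrinsics K: fx=696.8, fy=715.6, cx=335.4, cy=235.2
Marker side s = 0.153 m; corners in marker frame (Z=0):
  M0 = (-0.0765, +0.0765, 0)
  M1 = (+0.0765, +0.0765, 0)
  M2 = (+0.0765, -0.0765, 0)
  M3 = (-0.0765, -0.0765, 0)
Detected image corners:
  c0 = (338.688833, 247.058596) px
  c1 = (414.579615, 210.570151) px
  c2 = (396.179713, 123.134664) px
  c3 = (315.056350, 157.181487) px
Planar DLT: solve 8×8 A·h = b for H (H[2,2]=1):
  H  [+629.56186 +265.14345 +367.36641]
  H  [-171.81584 +643.85655 +185.24291]
  H  [+0.31929 +0.35015 +1.00000]
B = K⁻¹H; ‖b₁‖=0.885000, ‖b₂‖=0.885001; λ = 2/(‖b₁‖+‖b₂‖) = 1.129943, sign → tz>0 ⇒ λ=+1.129943
r₁ = λ·B[:,0] = (+0.84725,-0.38988,+0.36078); r₂ = λ·B[:,1] = (+0.23952,+0.88662,+0.39565)
r₃ = r₁×r₂ = (-0.47413,-0.24880,+0.84457); SVD([r₁ r₂ r₃]) → R = UVᵀ:
  R  [+0.84725 +0.23952 -0.47413]
  R  [-0.38988 +0.88662 -0.24880]
  R  [+0.36078 +0.39565 +0.84457]
t = (+0.05184, -0.07888, +1.12994) m
tr R = 2.578432; θ = arccos((tr R − 1)/2) = 0.661265 rad = 37.888°
axis k = ((R−Rᵀ)₃₂, (R−Rᵀ)₁₃, (R−Rᵀ)₂₁) / (2 sinθ) = (+0.524703, -0.679773, -0.512441)
rvec = θ·k = (+0.346968, -0.449510, -0.338859)

rvec=(0.3470, -0.4495, -0.3389) tvec=(0.0518, -0.0789, 1.1299)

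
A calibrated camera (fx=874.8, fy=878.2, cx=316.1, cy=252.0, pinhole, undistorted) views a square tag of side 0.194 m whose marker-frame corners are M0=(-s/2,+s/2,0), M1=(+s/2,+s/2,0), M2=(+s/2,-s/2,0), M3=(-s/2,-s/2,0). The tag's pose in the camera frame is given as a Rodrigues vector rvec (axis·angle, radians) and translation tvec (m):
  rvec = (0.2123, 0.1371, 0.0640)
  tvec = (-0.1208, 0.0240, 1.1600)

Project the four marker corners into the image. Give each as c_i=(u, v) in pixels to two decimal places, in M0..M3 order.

Intrinsics K: fx=874.8, fy=878.2, cx=316.1, cy=252.0
Marker side s = 0.194 m; corners in marker frame (Z=0):
  M0 = (-0.0970, +0.0970, 0)
  M1 = (+0.0970, +0.0970, 0)
  M2 = (+0.0970, -0.0970, 0)
  M3 = (-0.0970, -0.0970, 0)
rvec = (0.2123, 0.1371, 0.0640), |rvec| = θ = 0.26070 rad = 14.937°
Rodrigues: sinθ=0.25776, 1−cosθ=0.03379; R = I + sinθ·[k]× + (1−cosθ)·[k]×²:
    [+0.98862 -0.04881 +0.14231]
    [+0.07775 +0.97556 -0.20554]
    [-0.12880 +0.21427 +0.96825]
t = (-0.1208, 0.0240, 1.1600) m
M0: Pc = R·M0+t = (-0.22143, +0.11109, +1.19328); u = 874.8·(-0.22143)/1.19328 + 316.1 = 153.7679, v = 878.2·(+0.11109)/1.19328 + 252.0 = 333.7554
M1: Pc = R·M1+t = (-0.02964, +0.12617, +1.16829); u = 874.8·(-0.02964)/1.16829 + 316.1 = 293.9073, v = 878.2·(+0.12617)/1.16829 + 252.0 = 346.8419
M2: Pc = R·M2+t = (-0.02017, -0.06309, +1.12672); u = 874.8·(-0.02017)/1.12672 + 316.1 = 300.4400, v = 878.2·(-0.06309)/1.12672 + 252.0 = 202.8280
M3: Pc = R·M3+t = (-0.21196, -0.07817, +1.15171); u = 874.8·(-0.21196)/1.15171 + 316.1 = 155.1009, v = 878.2·(-0.07817)/1.15171 + 252.0 = 192.3936

c0=(153.77, 333.76) c1=(293.91, 346.84) c2=(300.44, 202.83) c3=(155.10, 192.39)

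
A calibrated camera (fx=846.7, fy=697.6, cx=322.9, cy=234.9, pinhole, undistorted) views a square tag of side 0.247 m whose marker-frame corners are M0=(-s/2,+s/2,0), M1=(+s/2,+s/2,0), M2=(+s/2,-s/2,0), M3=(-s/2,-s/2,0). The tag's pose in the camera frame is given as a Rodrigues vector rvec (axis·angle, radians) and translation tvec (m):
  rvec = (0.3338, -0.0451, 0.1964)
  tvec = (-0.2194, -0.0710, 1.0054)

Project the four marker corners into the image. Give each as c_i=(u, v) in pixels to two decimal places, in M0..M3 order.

c0=(24.49, 248.79) c1=(224.18, 278.62) c2=(258.81, 118.56) c3=(43.25, 83.11)

Intrinsics K: fx=846.7, fy=697.6, cx=322.9, cy=234.9
Marker side s = 0.247 m; corners in marker frame (Z=0):
  M0 = (-0.1235, +0.1235, 0)
  M1 = (+0.1235, +0.1235, 0)
  M2 = (+0.1235, -0.1235, 0)
  M3 = (-0.1235, -0.1235, 0)
rvec = (0.3338, -0.0451, 0.1964), |rvec| = θ = 0.38991 rad = 22.340°
Rodrigues: sinθ=0.38010, 1−cosθ=0.07506; R = I + sinθ·[k]× + (1−cosθ)·[k]×²:
    [+0.97995 -0.19889 -0.01160]
    [+0.18403 +0.92595 -0.32978]
    [+0.07633 +0.32103 +0.94399]
t = (-0.2194, -0.0710, 1.0054) m
M0: Pc = R·M0+t = (-0.36499, +0.02063, +1.03562); u = 846.7·(-0.36499)/1.03562 + 322.9 = 24.4945, v = 697.6·(+0.02063)/1.03562 + 234.9 = 248.7944
M1: Pc = R·M1+t = (-0.12294, +0.06608, +1.05447); u = 846.7·(-0.12294)/1.05447 + 322.9 = 224.1848, v = 697.6·(+0.06608)/1.05447 + 234.9 = 278.6174
M2: Pc = R·M2+t = (-0.07381, -0.16263, +0.97518); u = 846.7·(-0.07381)/0.97518 + 322.9 = 258.8122, v = 697.6·(-0.16263)/0.97518 + 234.9 = 118.5639
M3: Pc = R·M3+t = (-0.31586, -0.20808, +0.95633); u = 846.7·(-0.31586)/0.95633 + 322.9 = 43.2470, v = 697.6·(-0.20808)/0.95633 + 234.9 = 83.1127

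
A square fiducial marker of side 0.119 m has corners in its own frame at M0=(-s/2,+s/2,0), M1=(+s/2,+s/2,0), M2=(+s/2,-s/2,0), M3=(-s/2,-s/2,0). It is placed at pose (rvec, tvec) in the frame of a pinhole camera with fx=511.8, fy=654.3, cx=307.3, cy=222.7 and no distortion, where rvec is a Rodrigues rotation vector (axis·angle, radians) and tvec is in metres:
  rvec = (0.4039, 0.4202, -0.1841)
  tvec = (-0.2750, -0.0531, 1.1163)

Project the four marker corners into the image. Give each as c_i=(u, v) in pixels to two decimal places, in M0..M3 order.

c0=(169.36, 226.14) c1=(212.22, 219.95) c2=(194.10, 154.05) c3=(150.50, 163.47)

Intrinsics K: fx=511.8, fy=654.3, cx=307.3, cy=222.7
Marker side s = 0.119 m; corners in marker frame (Z=0):
  M0 = (-0.0595, +0.0595, 0)
  M1 = (+0.0595, +0.0595, 0)
  M2 = (+0.0595, -0.0595, 0)
  M3 = (-0.0595, -0.0595, 0)
rvec = (0.4039, 0.4202, -0.1841), |rvec| = θ = 0.61123 rad = 35.021°
Rodrigues: sinθ=0.57387, 1−cosθ=0.18105; R = I + sinθ·[k]× + (1−cosθ)·[k]×²:
    [+0.89801 +0.25510 +0.35848]
    [-0.09060 +0.90452 -0.41671]
    [-0.43056 +0.34173 +0.83537]
t = (-0.2750, -0.0531, 1.1163) m
M0: Pc = R·M0+t = (-0.31325, +0.00611, +1.16225); u = 511.8·(-0.31325)/1.16225 + 307.3 = 169.3583, v = 654.3·(+0.00611)/1.16225 + 222.7 = 226.1393
M1: Pc = R·M1+t = (-0.20639, -0.00467, +1.11101); u = 511.8·(-0.20639)/1.11101 + 307.3 = 212.2242, v = 654.3·(-0.00467)/1.11101 + 222.7 = 219.9486
M2: Pc = R·M2+t = (-0.23675, -0.11231, +1.07035); u = 511.8·(-0.23675)/1.07035 + 307.3 = 194.0966, v = 654.3·(-0.11231)/1.07035 + 222.7 = 154.0458
M3: Pc = R·M3+t = (-0.34361, -0.10153, +1.12159); u = 511.8·(-0.34361)/1.12159 + 307.3 = 150.5046, v = 654.3·(-0.10153)/1.12159 + 222.7 = 163.4715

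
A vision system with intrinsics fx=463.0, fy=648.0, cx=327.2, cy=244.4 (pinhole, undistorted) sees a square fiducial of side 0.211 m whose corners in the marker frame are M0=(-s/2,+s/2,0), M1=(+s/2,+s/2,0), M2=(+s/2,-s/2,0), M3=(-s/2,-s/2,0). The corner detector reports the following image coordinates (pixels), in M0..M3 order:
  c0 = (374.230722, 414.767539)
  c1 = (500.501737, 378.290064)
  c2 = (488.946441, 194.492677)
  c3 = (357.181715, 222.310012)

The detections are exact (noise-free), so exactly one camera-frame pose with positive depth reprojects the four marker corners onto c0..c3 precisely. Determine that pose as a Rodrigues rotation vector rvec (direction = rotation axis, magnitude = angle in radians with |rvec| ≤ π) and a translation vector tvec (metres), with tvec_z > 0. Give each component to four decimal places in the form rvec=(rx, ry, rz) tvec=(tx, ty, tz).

Intrinsics K: fx=463.0, fy=648.0, cx=327.2, cy=244.4
Marker side s = 0.211 m; corners in marker frame (Z=0):
  M0 = (-0.1055, +0.1055, 0)
  M1 = (+0.1055, +0.1055, 0)
  M2 = (+0.1055, -0.1055, 0)
  M3 = (-0.1055, -0.1055, 0)
Detected image corners:
  c0 = (374.230722, 414.767539) px
  c1 = (500.501737, 378.290064) px
  c2 = (488.946441, 194.492677) px
  c3 = (357.181715, 222.310012) px
Planar DLT: solve 8×8 A·h = b for H (H[2,2]=1):
  H  [+717.89385 +142.43678 +432.03417]
  H  [-77.73693 +943.78786 +303.77449]
  H  [+0.24796 +0.17432 +1.00000]
B = K⁻¹H; ‖b₁‖=1.413683, ‖b₂‖=1.413683; λ = 2/(‖b₁‖+‖b₂‖) = 0.707372, sign → tz>0 ⇒ λ=+0.707372
r₁ = λ·B[:,0] = (+0.97285,-0.15101,+0.17540); r₂ = λ·B[:,1] = (+0.13047,+0.98375,+0.12331)
r₃ = r₁×r₂ = (-0.19117,-0.09708,+0.97675); SVD([r₁ r₂ r₃]) → R = UVᵀ:
  R  [+0.97285 +0.13047 -0.19117]
  R  [-0.15101 +0.98375 -0.09708]
  R  [+0.17540 +0.12331 +0.97675]
t = (+0.16017, +0.06481, +0.70737) m
tr R = 2.933346; θ = arccos((tr R − 1)/2) = 0.258897 rad = 14.834°
axis k = ((R−Rᵀ)₃₂, (R−Rᵀ)₁₃, (R−Rᵀ)₂₁) / (2 sinθ) = (+0.430413, -0.715907, -0.549747)
rvec = θ·k = (+0.111433, -0.185346, -0.142328)

rvec=(0.1114, -0.1853, -0.1423) tvec=(0.1602, 0.0648, 0.7074)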